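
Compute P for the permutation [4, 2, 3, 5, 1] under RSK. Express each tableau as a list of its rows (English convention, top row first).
P = [[1, 3, 5], [2], [4]]

Insert 4: appended to row 1. P = [[4]].
Insert 2: 2 bumps 4 from row 1; 4 starts row 2. P = [[2], [4]].
Insert 3: appended to row 1. P = [[2, 3], [4]].
Insert 5: appended to row 1. P = [[2, 3, 5], [4]].
Insert 1: 1 bumps 2 from row 1; 2 bumps 4 from row 2; 4 starts row 3. P = [[1, 3, 5], [2], [4]].

So P = [[1, 3, 5], [2], [4]].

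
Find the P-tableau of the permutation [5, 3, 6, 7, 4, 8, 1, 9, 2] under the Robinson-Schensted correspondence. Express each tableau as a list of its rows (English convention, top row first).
After inserting 5: P = [[5]].
After inserting 3: P = [[3], [5]].
After inserting 6: P = [[3, 6], [5]].
After inserting 7: P = [[3, 6, 7], [5]].
After inserting 4: P = [[3, 4, 7], [5, 6]].
After inserting 8: P = [[3, 4, 7, 8], [5, 6]].
After inserting 1: P = [[1, 4, 7, 8], [3, 6], [5]].
After inserting 9: P = [[1, 4, 7, 8, 9], [3, 6], [5]].
After inserting 2: P = [[1, 2, 7, 8, 9], [3, 4], [5, 6]].

So P = [[1, 2, 7, 8, 9], [3, 4], [5, 6]].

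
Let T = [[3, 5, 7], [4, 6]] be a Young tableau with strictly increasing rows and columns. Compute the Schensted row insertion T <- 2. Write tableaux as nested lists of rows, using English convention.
[[2, 5, 7], [3, 6], [4]]

In row 1, 2 replaces 3 (the leftmost entry greater than 2); 3 is bumped to row 2. In row 2, 3 replaces 4 (the leftmost entry greater than 3); 4 is bumped to row 3. 4 starts a new row 3. The new tableau is [[2, 5, 7], [3, 6], [4]].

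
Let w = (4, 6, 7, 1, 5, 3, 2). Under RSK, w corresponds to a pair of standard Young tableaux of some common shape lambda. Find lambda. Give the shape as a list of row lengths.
[3, 2, 1, 1]

Row-insert each entry into an empty tableau.

After inserting 4: P = [[4]].
After inserting 6: P = [[4, 6]].
After inserting 7: P = [[4, 6, 7]].
After inserting 1: P = [[1, 6, 7], [4]].
After inserting 5: P = [[1, 5, 7], [4, 6]].
After inserting 3: P = [[1, 3, 7], [4, 5], [6]].
After inserting 2: P = [[1, 2, 7], [3, 5], [4], [6]].

The final insertion tableau P = [[1, 2, 7], [3, 5], [4], [6]] has shape [3, 2, 1, 1].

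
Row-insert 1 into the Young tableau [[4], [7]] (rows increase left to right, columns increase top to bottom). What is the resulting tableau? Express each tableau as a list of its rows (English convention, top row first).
[[1], [4], [7]]

In row 1, 1 replaces 4 (the leftmost entry greater than 1); 4 is bumped to row 2. In row 2, 4 replaces 7 (the leftmost entry greater than 4); 7 is bumped to row 3. 7 starts a new row 3. The new tableau is [[1], [4], [7]].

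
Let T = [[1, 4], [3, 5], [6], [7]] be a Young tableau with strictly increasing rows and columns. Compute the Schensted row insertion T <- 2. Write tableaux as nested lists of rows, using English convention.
[[1, 2], [3, 4], [5], [6], [7]]

In row 1, 2 replaces 4 (the leftmost entry greater than 2); 4 is bumped to row 2. In row 2, 4 replaces 5 (the leftmost entry greater than 4); 5 is bumped to row 3. In row 3, 5 replaces 6 (the leftmost entry greater than 5); 6 is bumped to row 4. In row 4, 6 replaces 7 (the leftmost entry greater than 6); 7 is bumped to row 5. 7 starts a new row 5. The new tableau is [[1, 2], [3, 4], [5], [6], [7]].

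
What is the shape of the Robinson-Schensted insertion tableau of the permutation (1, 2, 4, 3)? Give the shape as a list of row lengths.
[3, 1]

Row-insert each entry into an empty tableau.

After inserting 1: P = [[1]].
After inserting 2: P = [[1, 2]].
After inserting 4: P = [[1, 2, 4]].
After inserting 3: P = [[1, 2, 3], [4]].

The final insertion tableau P = [[1, 2, 3], [4]] has shape [3, 1].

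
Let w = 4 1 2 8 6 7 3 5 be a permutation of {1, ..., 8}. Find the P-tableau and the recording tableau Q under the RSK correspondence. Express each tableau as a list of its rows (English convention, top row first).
Insert each entry of the permutation into P by Schensted row insertion, recording in Q the position of each new cell.

After inserting 4: P = [[4]].
After inserting 1: P = [[1], [4]].
After inserting 2: P = [[1, 2], [4]].
After inserting 8: P = [[1, 2, 8], [4]].
After inserting 6: P = [[1, 2, 6], [4, 8]].
After inserting 7: P = [[1, 2, 6, 7], [4, 8]].
After inserting 3: P = [[1, 2, 3, 7], [4, 6], [8]].
After inserting 5: P = [[1, 2, 3, 5], [4, 6, 7], [8]].

So P = [[1, 2, 3, 5], [4, 6, 7], [8]], Q = [[1, 3, 4, 6], [2, 5, 8], [7]].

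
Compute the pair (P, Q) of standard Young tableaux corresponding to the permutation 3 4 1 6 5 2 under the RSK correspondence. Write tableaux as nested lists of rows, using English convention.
Insert each entry of the permutation into P by Schensted row insertion, recording in Q the position of each new cell.

Insert 3: appended to row 1. P = [[3]].
Insert 4: appended to row 1. P = [[3, 4]].
Insert 1: 1 bumps 3 from row 1; 3 starts row 2. P = [[1, 4], [3]].
Insert 6: appended to row 1. P = [[1, 4, 6], [3]].
Insert 5: 5 bumps 6 from row 1; 6 appends to row 2. P = [[1, 4, 5], [3, 6]].
Insert 2: 2 bumps 4 from row 1; 4 bumps 6 from row 2; 6 starts row 3. P = [[1, 2, 5], [3, 4], [6]].

So P = [[1, 2, 5], [3, 4], [6]], Q = [[1, 2, 4], [3, 5], [6]].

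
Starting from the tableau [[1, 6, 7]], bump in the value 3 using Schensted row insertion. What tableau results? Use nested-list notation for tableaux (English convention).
In row 1, 3 replaces 6 (the leftmost entry greater than 3); 6 is bumped to row 2. 6 starts a new row 2. The new tableau is [[1, 3, 7], [6]].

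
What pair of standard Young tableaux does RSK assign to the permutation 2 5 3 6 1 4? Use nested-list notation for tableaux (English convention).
Insert each entry of the permutation into P by Schensted row insertion, recording in Q the position of each new cell.

Insert 2: appended to row 1. P = [[2]], Q = [[1]].
Insert 5: appended to row 1. P = [[2, 5]], Q = [[1, 2]].
Insert 3: 3 bumps 5 from row 1; 5 starts row 2. P = [[2, 3], [5]], Q = [[1, 2], [3]].
Insert 6: appended to row 1. P = [[2, 3, 6], [5]], Q = [[1, 2, 4], [3]].
Insert 1: 1 bumps 2 from row 1; 2 bumps 5 from row 2; 5 starts row 3. P = [[1, 3, 6], [2], [5]], Q = [[1, 2, 4], [3], [5]].
Insert 4: 4 bumps 6 from row 1; 6 appends to row 2. P = [[1, 3, 4], [2, 6], [5]], Q = [[1, 2, 4], [3, 6], [5]].

So P = [[1, 3, 4], [2, 6], [5]], Q = [[1, 2, 4], [3, 6], [5]].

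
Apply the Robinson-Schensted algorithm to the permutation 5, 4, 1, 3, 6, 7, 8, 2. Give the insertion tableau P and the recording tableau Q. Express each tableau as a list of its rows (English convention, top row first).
Insert each entry of the permutation into P by Schensted row insertion, recording in Q the position of each new cell.

Insert 5: appended to row 1. P = [[5]].
Insert 4: 4 bumps 5 from row 1; 5 starts row 2. P = [[4], [5]].
Insert 1: 1 bumps 4 from row 1; 4 bumps 5 from row 2; 5 starts row 3. P = [[1], [4], [5]].
Insert 3: appended to row 1. P = [[1, 3], [4], [5]].
Insert 6: appended to row 1. P = [[1, 3, 6], [4], [5]].
Insert 7: appended to row 1. P = [[1, 3, 6, 7], [4], [5]].
Insert 8: appended to row 1. P = [[1, 3, 6, 7, 8], [4], [5]].
Insert 2: 2 bumps 3 from row 1; 3 bumps 4 from row 2; 4 bumps 5 from row 3; 5 starts row 4. P = [[1, 2, 6, 7, 8], [3], [4], [5]].

So P = [[1, 2, 6, 7, 8], [3], [4], [5]], Q = [[1, 4, 5, 6, 7], [2], [3], [8]].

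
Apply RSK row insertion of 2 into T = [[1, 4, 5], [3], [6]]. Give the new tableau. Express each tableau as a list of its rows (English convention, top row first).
In row 1, 2 replaces 4 (the leftmost entry greater than 2); 4 is bumped to row 2. 4 is appended to row 2. The new tableau is [[1, 2, 5], [3, 4], [6]].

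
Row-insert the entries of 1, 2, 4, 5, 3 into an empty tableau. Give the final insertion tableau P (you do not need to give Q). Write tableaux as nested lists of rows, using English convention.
P = [[1, 2, 3, 5], [4]]

Insert 1: appended to row 1. P = [[1]].
Insert 2: appended to row 1. P = [[1, 2]].
Insert 4: appended to row 1. P = [[1, 2, 4]].
Insert 5: appended to row 1. P = [[1, 2, 4, 5]].
Insert 3: 3 bumps 4 from row 1; 4 starts row 2. P = [[1, 2, 3, 5], [4]].

So P = [[1, 2, 3, 5], [4]].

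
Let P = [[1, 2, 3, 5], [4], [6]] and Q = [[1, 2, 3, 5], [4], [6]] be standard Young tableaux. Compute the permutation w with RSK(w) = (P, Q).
Reverse RSK: for i = n, n-1, ..., 1, locate i in Q, remove the corresponding corner cell from P, and reverse-bump its entry up through P; the value ejected from row 1 is w(i).

So w = 1 2 6 4 5 3.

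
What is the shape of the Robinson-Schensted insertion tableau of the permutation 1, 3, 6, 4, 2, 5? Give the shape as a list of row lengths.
Row-insert each entry into an empty tableau.

After inserting 1: P = [[1]].
After inserting 3: P = [[1, 3]].
After inserting 6: P = [[1, 3, 6]].
After inserting 4: P = [[1, 3, 4], [6]].
After inserting 2: P = [[1, 2, 4], [3], [6]].
After inserting 5: P = [[1, 2, 4, 5], [3], [6]].

The final insertion tableau P = [[1, 2, 4, 5], [3], [6]] has shape [4, 1, 1].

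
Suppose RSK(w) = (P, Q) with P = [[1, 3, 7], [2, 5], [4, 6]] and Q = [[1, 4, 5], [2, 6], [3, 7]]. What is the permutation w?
Reverse the RSK construction: for i from n down to 1, find the cell of Q containing i, remove the entry at that cell from P, and reverse-bump it up through P; the value ejected from row 1 is w(i).

Step i=7: Q has 7 at row 3, column 2; remove 6 from row 3 of P and reverse-bump: 6 enters row 2 and ejects 5; 5 enters row 1 and ejects 3. So w(7) = 3. P is now [[1, 5, 7], [2, 6], [4]].
Step i=6: Q has 6 at row 2, column 2; remove 6 from row 2 of P and reverse-bump: 6 enters row 1 and ejects 5. So w(6) = 5. P is now [[1, 6, 7], [2], [4]].
Step i=5: Q has 5 at row 1, column 3; remove that cell from P, ejecting 7. So w(5) = 7. P is now [[1, 6], [2], [4]].
Step i=4: Q has 4 at row 1, column 2; remove that cell from P, ejecting 6. So w(4) = 6. P is now [[1], [2], [4]].
Step i=3: Q has 3 at row 3, column 1; remove 4 from row 3 of P and reverse-bump: 4 enters row 2 and ejects 2; 2 enters row 1 and ejects 1. So w(3) = 1. P is now [[2], [4]].
Step i=2: Q has 2 at row 2, column 1; remove 4 from row 2 of P and reverse-bump: 4 enters row 1 and ejects 2. So w(2) = 2. P is now [[4]].
Step i=1: Q has 1 at row 1, column 1; remove that cell from P, ejecting 4. So w(1) = 4. P is now [].

So w = 4 2 1 6 7 5 3.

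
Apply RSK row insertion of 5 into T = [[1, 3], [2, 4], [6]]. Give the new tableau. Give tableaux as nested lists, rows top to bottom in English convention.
5 is larger than every entry of row 1, so it is appended to row 1. The new tableau is [[1, 3, 5], [2, 4], [6]].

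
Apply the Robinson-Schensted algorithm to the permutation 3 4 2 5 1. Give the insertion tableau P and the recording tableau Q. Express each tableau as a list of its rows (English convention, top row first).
Insert each entry of the permutation into P by Schensted row insertion, recording in Q the position of each new cell.

Insert 3: appended to row 1. P = [[3]].
Insert 4: appended to row 1. P = [[3, 4]].
Insert 2: 2 bumps 3 from row 1; 3 starts row 2. P = [[2, 4], [3]].
Insert 5: appended to row 1. P = [[2, 4, 5], [3]].
Insert 1: 1 bumps 2 from row 1; 2 bumps 3 from row 2; 3 starts row 3. P = [[1, 4, 5], [2], [3]].

So P = [[1, 4, 5], [2], [3]], Q = [[1, 2, 4], [3], [5]].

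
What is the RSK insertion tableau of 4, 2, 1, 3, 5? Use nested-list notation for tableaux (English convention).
Insert 4: appended to row 1. P = [[4]].
Insert 2: 2 bumps 4 from row 1; 4 starts row 2. P = [[2], [4]].
Insert 1: 1 bumps 2 from row 1; 2 bumps 4 from row 2; 4 starts row 3. P = [[1], [2], [4]].
Insert 3: appended to row 1. P = [[1, 3], [2], [4]].
Insert 5: appended to row 1. P = [[1, 3, 5], [2], [4]].

So P = [[1, 3, 5], [2], [4]].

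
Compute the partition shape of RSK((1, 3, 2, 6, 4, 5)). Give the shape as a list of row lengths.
[4, 2]

Row-insert each entry into an empty tableau.

After inserting 1: P = [[1]].
After inserting 3: P = [[1, 3]].
After inserting 2: P = [[1, 2], [3]].
After inserting 6: P = [[1, 2, 6], [3]].
After inserting 4: P = [[1, 2, 4], [3, 6]].
After inserting 5: P = [[1, 2, 4, 5], [3, 6]].

The final insertion tableau P = [[1, 2, 4, 5], [3, 6]] has shape [4, 2].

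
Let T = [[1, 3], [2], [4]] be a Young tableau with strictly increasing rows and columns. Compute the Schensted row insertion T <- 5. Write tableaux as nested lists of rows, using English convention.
5 is larger than every entry of row 1, so it is appended to row 1. The new tableau is [[1, 3, 5], [2], [4]].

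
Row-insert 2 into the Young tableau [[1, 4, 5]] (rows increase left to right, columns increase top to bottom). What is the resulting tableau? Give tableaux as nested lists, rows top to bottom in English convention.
[[1, 2, 5], [4]]

In row 1, 2 replaces 4 (the leftmost entry greater than 2); 4 is bumped to row 2. 4 starts a new row 2. The new tableau is [[1, 2, 5], [4]].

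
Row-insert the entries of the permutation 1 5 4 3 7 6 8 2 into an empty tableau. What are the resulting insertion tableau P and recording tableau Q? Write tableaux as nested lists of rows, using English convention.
Insert each entry of the permutation into P by Schensted row insertion, recording in Q the position of each new cell.

Insert 1: appended to row 1. P = [[1]], Q = [[1]].
Insert 5: appended to row 1. P = [[1, 5]], Q = [[1, 2]].
Insert 4: 4 bumps 5 from row 1; 5 starts row 2. P = [[1, 4], [5]], Q = [[1, 2], [3]].
Insert 3: 3 bumps 4 from row 1; 4 bumps 5 from row 2; 5 starts row 3. P = [[1, 3], [4], [5]], Q = [[1, 2], [3], [4]].
Insert 7: appended to row 1. P = [[1, 3, 7], [4], [5]], Q = [[1, 2, 5], [3], [4]].
Insert 6: 6 bumps 7 from row 1; 7 appends to row 2. P = [[1, 3, 6], [4, 7], [5]], Q = [[1, 2, 5], [3, 6], [4]].
Insert 8: appended to row 1. P = [[1, 3, 6, 8], [4, 7], [5]], Q = [[1, 2, 5, 7], [3, 6], [4]].
Insert 2: 2 bumps 3 from row 1; 3 bumps 4 from row 2; 4 bumps 5 from row 3; 5 starts row 4. P = [[1, 2, 6, 8], [3, 7], [4], [5]], Q = [[1, 2, 5, 7], [3, 6], [4], [8]].

So P = [[1, 2, 6, 8], [3, 7], [4], [5]], Q = [[1, 2, 5, 7], [3, 6], [4], [8]].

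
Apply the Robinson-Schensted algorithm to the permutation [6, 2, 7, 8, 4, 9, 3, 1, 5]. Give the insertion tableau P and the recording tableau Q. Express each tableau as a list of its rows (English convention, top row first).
P = [[1, 3, 5, 9], [2, 7, 8], [4], [6]], Q = [[1, 3, 4, 6], [2, 5, 9], [7], [8]]

Insert each entry of the permutation into P by Schensted row insertion, recording in Q the position of each new cell.

Insert 6: appended to row 1. P = [[6]], Q = [[1]].
Insert 2: 2 bumps 6 from row 1; 6 starts row 2. P = [[2], [6]], Q = [[1], [2]].
Insert 7: appended to row 1. P = [[2, 7], [6]], Q = [[1, 3], [2]].
Insert 8: appended to row 1. P = [[2, 7, 8], [6]], Q = [[1, 3, 4], [2]].
Insert 4: 4 bumps 7 from row 1; 7 appends to row 2. P = [[2, 4, 8], [6, 7]], Q = [[1, 3, 4], [2, 5]].
Insert 9: appended to row 1. P = [[2, 4, 8, 9], [6, 7]], Q = [[1, 3, 4, 6], [2, 5]].
Insert 3: 3 bumps 4 from row 1; 4 bumps 6 from row 2; 6 starts row 3. P = [[2, 3, 8, 9], [4, 7], [6]], Q = [[1, 3, 4, 6], [2, 5], [7]].
Insert 1: 1 bumps 2 from row 1; 2 bumps 4 from row 2; 4 bumps 6 from row 3; 6 starts row 4. P = [[1, 3, 8, 9], [2, 7], [4], [6]], Q = [[1, 3, 4, 6], [2, 5], [7], [8]].
Insert 5: 5 bumps 8 from row 1; 8 appends to row 2. P = [[1, 3, 5, 9], [2, 7, 8], [4], [6]], Q = [[1, 3, 4, 6], [2, 5, 9], [7], [8]].

So P = [[1, 3, 5, 9], [2, 7, 8], [4], [6]], Q = [[1, 3, 4, 6], [2, 5, 9], [7], [8]].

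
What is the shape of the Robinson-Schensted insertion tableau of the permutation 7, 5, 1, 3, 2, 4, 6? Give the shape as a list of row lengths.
RSK row insertion gives P = [[1, 2, 4, 6], [3], [5], [7]], which has shape [4, 1, 1, 1].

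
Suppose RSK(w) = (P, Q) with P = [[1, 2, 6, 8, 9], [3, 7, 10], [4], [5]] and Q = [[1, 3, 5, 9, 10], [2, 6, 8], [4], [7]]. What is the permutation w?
5 4 7 1 10 3 2 6 8 9

Reverse the RSK construction: for i from n down to 1, find the cell of Q containing i, remove the entry at that cell from P, and reverse-bump it up through P; the value ejected from row 1 is w(i).

Step i=10: Q has 10 at row 1, column 5; remove that cell from P, ejecting 9. So w(10) = 9. P is now [[1, 2, 6, 8], [3, 7, 10], [4], [5]].
Step i=9: Q has 9 at row 1, column 4; remove that cell from P, ejecting 8. So w(9) = 8. P is now [[1, 2, 6], [3, 7, 10], [4], [5]].
Step i=8: Q has 8 at row 2, column 3; remove 10 from row 2 of P and reverse-bump: 10 enters row 1 and ejects 6. So w(8) = 6. P is now [[1, 2, 10], [3, 7], [4], [5]].
Step i=7: Q has 7 at row 4, column 1; remove 5 from row 4 of P and reverse-bump: 5 enters row 3 and ejects 4; 4 enters row 2 and ejects 3; 3 enters row 1 and ejects 2. So w(7) = 2. P is now [[1, 3, 10], [4, 7], [5]].
Step i=6: Q has 6 at row 2, column 2; remove 7 from row 2 of P and reverse-bump: 7 enters row 1 and ejects 3. So w(6) = 3. P is now [[1, 7, 10], [4], [5]].
Step i=5: Q has 5 at row 1, column 3; remove that cell from P, ejecting 10. So w(5) = 10. P is now [[1, 7], [4], [5]].
Step i=4: Q has 4 at row 3, column 1; remove 5 from row 3 of P and reverse-bump: 5 enters row 2 and ejects 4; 4 enters row 1 and ejects 1. So w(4) = 1. P is now [[4, 7], [5]].
Step i=3: Q has 3 at row 1, column 2; remove that cell from P, ejecting 7. So w(3) = 7. P is now [[4], [5]].
Step i=2: Q has 2 at row 2, column 1; remove 5 from row 2 of P and reverse-bump: 5 enters row 1 and ejects 4. So w(2) = 4. P is now [[5]].
Step i=1: Q has 1 at row 1, column 1; remove that cell from P, ejecting 5. So w(1) = 5. P is now [].

So w = 5 4 7 1 10 3 2 6 8 9.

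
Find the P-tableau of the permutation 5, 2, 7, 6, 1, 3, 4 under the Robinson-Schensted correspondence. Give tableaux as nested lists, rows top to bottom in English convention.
After inserting 5: P = [[5]].
After inserting 2: P = [[2], [5]].
After inserting 7: P = [[2, 7], [5]].
After inserting 6: P = [[2, 6], [5, 7]].
After inserting 1: P = [[1, 6], [2, 7], [5]].
After inserting 3: P = [[1, 3], [2, 6], [5, 7]].
After inserting 4: P = [[1, 3, 4], [2, 6], [5, 7]].

So P = [[1, 3, 4], [2, 6], [5, 7]].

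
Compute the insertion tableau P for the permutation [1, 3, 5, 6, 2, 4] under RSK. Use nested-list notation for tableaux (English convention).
P = [[1, 2, 4, 6], [3, 5]]

Insert 1: appended to row 1. P = [[1]].
Insert 3: appended to row 1. P = [[1, 3]].
Insert 5: appended to row 1. P = [[1, 3, 5]].
Insert 6: appended to row 1. P = [[1, 3, 5, 6]].
Insert 2: 2 bumps 3 from row 1; 3 starts row 2. P = [[1, 2, 5, 6], [3]].
Insert 4: 4 bumps 5 from row 1; 5 appends to row 2. P = [[1, 2, 4, 6], [3, 5]].

So P = [[1, 2, 4, 6], [3, 5]].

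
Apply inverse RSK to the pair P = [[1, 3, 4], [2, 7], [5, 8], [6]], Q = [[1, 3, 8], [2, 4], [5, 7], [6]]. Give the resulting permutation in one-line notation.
Reverse the RSK construction: for i from n down to 1, find the cell of Q containing i, remove the entry at that cell from P, and reverse-bump it up through P; the value ejected from row 1 is w(i).

Step i=8: Q has 8 at row 1, column 3; remove that cell from P, ejecting 4. So w(8) = 4. P is now [[1, 3], [2, 7], [5, 8], [6]].
Step i=7: Q has 7 at row 3, column 2; remove 8 from row 3 of P and reverse-bump: 8 enters row 2 and ejects 7; 7 enters row 1 and ejects 3. So w(7) = 3. P is now [[1, 7], [2, 8], [5], [6]].
Step i=6: Q has 6 at row 4, column 1; remove 6 from row 4 of P and reverse-bump: 6 enters row 3 and ejects 5; 5 enters row 2 and ejects 2; 2 enters row 1 and ejects 1. So w(6) = 1. P is now [[2, 7], [5, 8], [6]].
Step i=5: Q has 5 at row 3, column 1; remove 6 from row 3 of P and reverse-bump: 6 enters row 2 and ejects 5; 5 enters row 1 and ejects 2. So w(5) = 2. P is now [[5, 7], [6, 8]].
Step i=4: Q has 4 at row 2, column 2; remove 8 from row 2 of P and reverse-bump: 8 enters row 1 and ejects 7. So w(4) = 7. P is now [[5, 8], [6]].
Step i=3: Q has 3 at row 1, column 2; remove that cell from P, ejecting 8. So w(3) = 8. P is now [[5], [6]].
Step i=2: Q has 2 at row 2, column 1; remove 6 from row 2 of P and reverse-bump: 6 enters row 1 and ejects 5. So w(2) = 5. P is now [[6]].
Step i=1: Q has 1 at row 1, column 1; remove that cell from P, ejecting 6. So w(1) = 6. P is now [].

So w = 6 5 8 7 2 1 3 4.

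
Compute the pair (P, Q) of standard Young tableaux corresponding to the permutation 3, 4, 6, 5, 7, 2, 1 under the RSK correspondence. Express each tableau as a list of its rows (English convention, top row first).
P = [[1, 4, 5, 7], [2], [3], [6]], Q = [[1, 2, 3, 5], [4], [6], [7]]

Insert each entry of the permutation into P by Schensted row insertion, recording in Q the position of each new cell.

Insert 3: appended to row 1. P = [[3]].
Insert 4: appended to row 1. P = [[3, 4]].
Insert 6: appended to row 1. P = [[3, 4, 6]].
Insert 5: 5 bumps 6 from row 1; 6 starts row 2. P = [[3, 4, 5], [6]].
Insert 7: appended to row 1. P = [[3, 4, 5, 7], [6]].
Insert 2: 2 bumps 3 from row 1; 3 bumps 6 from row 2; 6 starts row 3. P = [[2, 4, 5, 7], [3], [6]].
Insert 1: 1 bumps 2 from row 1; 2 bumps 3 from row 2; 3 bumps 6 from row 3; 6 starts row 4. P = [[1, 4, 5, 7], [2], [3], [6]].

So P = [[1, 4, 5, 7], [2], [3], [6]], Q = [[1, 2, 3, 5], [4], [6], [7]].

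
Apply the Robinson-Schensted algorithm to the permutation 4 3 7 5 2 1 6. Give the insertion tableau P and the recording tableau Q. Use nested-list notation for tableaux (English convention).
P = [[1, 5, 6], [2, 7], [3], [4]], Q = [[1, 3, 7], [2, 4], [5], [6]]

Insert each entry of the permutation into P by Schensted row insertion, recording in Q the position of each new cell.

Insert 4: appended to row 1. P = [[4]], Q = [[1]].
Insert 3: 3 bumps 4 from row 1; 4 starts row 2. P = [[3], [4]], Q = [[1], [2]].
Insert 7: appended to row 1. P = [[3, 7], [4]], Q = [[1, 3], [2]].
Insert 5: 5 bumps 7 from row 1; 7 appends to row 2. P = [[3, 5], [4, 7]], Q = [[1, 3], [2, 4]].
Insert 2: 2 bumps 3 from row 1; 3 bumps 4 from row 2; 4 starts row 3. P = [[2, 5], [3, 7], [4]], Q = [[1, 3], [2, 4], [5]].
Insert 1: 1 bumps 2 from row 1; 2 bumps 3 from row 2; 3 bumps 4 from row 3; 4 starts row 4. P = [[1, 5], [2, 7], [3], [4]], Q = [[1, 3], [2, 4], [5], [6]].
Insert 6: appended to row 1. P = [[1, 5, 6], [2, 7], [3], [4]], Q = [[1, 3, 7], [2, 4], [5], [6]].

So P = [[1, 5, 6], [2, 7], [3], [4]], Q = [[1, 3, 7], [2, 4], [5], [6]].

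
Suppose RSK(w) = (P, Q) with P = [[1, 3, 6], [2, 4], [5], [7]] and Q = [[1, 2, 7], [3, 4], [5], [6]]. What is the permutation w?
2 7 1 5 4 3 6

Reverse the RSK construction: for i from n down to 1, find the cell of Q containing i, remove the entry at that cell from P, and reverse-bump it up through P; the value ejected from row 1 is w(i).

Step i=7: Q has 7 at row 1, column 3; remove that cell from P, ejecting 6. So w(7) = 6. P is now [[1, 3], [2, 4], [5], [7]].
Step i=6: Q has 6 at row 4, column 1; remove 7 from row 4 of P and reverse-bump: 7 enters row 3 and ejects 5; 5 enters row 2 and ejects 4; 4 enters row 1 and ejects 3. So w(6) = 3. P is now [[1, 4], [2, 5], [7]].
Step i=5: Q has 5 at row 3, column 1; remove 7 from row 3 of P and reverse-bump: 7 enters row 2 and ejects 5; 5 enters row 1 and ejects 4. So w(5) = 4. P is now [[1, 5], [2, 7]].
Step i=4: Q has 4 at row 2, column 2; remove 7 from row 2 of P and reverse-bump: 7 enters row 1 and ejects 5. So w(4) = 5. P is now [[1, 7], [2]].
Step i=3: Q has 3 at row 2, column 1; remove 2 from row 2 of P and reverse-bump: 2 enters row 1 and ejects 1. So w(3) = 1. P is now [[2, 7]].
Step i=2: Q has 2 at row 1, column 2; remove that cell from P, ejecting 7. So w(2) = 7. P is now [[2]].
Step i=1: Q has 1 at row 1, column 1; remove that cell from P, ejecting 2. So w(1) = 2. P is now [].

So w = 2 7 1 5 4 3 6.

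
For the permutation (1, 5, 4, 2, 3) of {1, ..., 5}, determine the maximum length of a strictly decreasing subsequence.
3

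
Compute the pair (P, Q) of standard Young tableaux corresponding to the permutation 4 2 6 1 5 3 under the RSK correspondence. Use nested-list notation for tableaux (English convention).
Insert each entry of the permutation into P by Schensted row insertion, recording in Q the position of each new cell.

Insert 4: appended to row 1. P = [[4]].
Insert 2: 2 bumps 4 from row 1; 4 starts row 2. P = [[2], [4]].
Insert 6: appended to row 1. P = [[2, 6], [4]].
Insert 1: 1 bumps 2 from row 1; 2 bumps 4 from row 2; 4 starts row 3. P = [[1, 6], [2], [4]].
Insert 5: 5 bumps 6 from row 1; 6 appends to row 2. P = [[1, 5], [2, 6], [4]].
Insert 3: 3 bumps 5 from row 1; 5 bumps 6 from row 2; 6 appends to row 3. P = [[1, 3], [2, 5], [4, 6]].

So P = [[1, 3], [2, 5], [4, 6]], Q = [[1, 3], [2, 5], [4, 6]].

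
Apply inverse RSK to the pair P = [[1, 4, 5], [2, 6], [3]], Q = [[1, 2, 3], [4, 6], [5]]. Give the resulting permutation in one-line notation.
3 4 6 2 1 5

Reverse RSK: for i = n, n-1, ..., 1, locate i in Q, remove the corresponding corner cell from P, and reverse-bump its entry up through P; the value ejected from row 1 is w(i).

So w = 3 4 6 2 1 5.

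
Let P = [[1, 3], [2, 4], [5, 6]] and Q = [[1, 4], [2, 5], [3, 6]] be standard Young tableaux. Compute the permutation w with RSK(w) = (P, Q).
Reverse RSK: for i = n, n-1, ..., 1, locate i in Q, remove the corresponding corner cell from P, and reverse-bump its entry up through P; the value ejected from row 1 is w(i).

So w = 5 2 1 6 4 3.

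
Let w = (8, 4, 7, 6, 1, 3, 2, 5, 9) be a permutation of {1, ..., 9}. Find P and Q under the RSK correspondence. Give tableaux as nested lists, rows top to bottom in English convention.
Insert each entry of the permutation into P by Schensted row insertion, recording in Q the position of each new cell.

After inserting 8: P = [[8]].
After inserting 4: P = [[4], [8]].
After inserting 7: P = [[4, 7], [8]].
After inserting 6: P = [[4, 6], [7], [8]].
After inserting 1: P = [[1, 6], [4], [7], [8]].
After inserting 3: P = [[1, 3], [4, 6], [7], [8]].
After inserting 2: P = [[1, 2], [3, 6], [4], [7], [8]].
After inserting 5: P = [[1, 2, 5], [3, 6], [4], [7], [8]].
After inserting 9: P = [[1, 2, 5, 9], [3, 6], [4], [7], [8]].

So P = [[1, 2, 5, 9], [3, 6], [4], [7], [8]], Q = [[1, 3, 8, 9], [2, 6], [4], [5], [7]].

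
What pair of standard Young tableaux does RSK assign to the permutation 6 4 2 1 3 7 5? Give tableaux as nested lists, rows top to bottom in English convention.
P = [[1, 3, 5], [2, 7], [4], [6]], Q = [[1, 5, 6], [2, 7], [3], [4]]

Insert each entry of the permutation into P by Schensted row insertion, recording in Q the position of each new cell.

Insert 6: appended to row 1. P = [[6]].
Insert 4: 4 bumps 6 from row 1; 6 starts row 2. P = [[4], [6]].
Insert 2: 2 bumps 4 from row 1; 4 bumps 6 from row 2; 6 starts row 3. P = [[2], [4], [6]].
Insert 1: 1 bumps 2 from row 1; 2 bumps 4 from row 2; 4 bumps 6 from row 3; 6 starts row 4. P = [[1], [2], [4], [6]].
Insert 3: appended to row 1. P = [[1, 3], [2], [4], [6]].
Insert 7: appended to row 1. P = [[1, 3, 7], [2], [4], [6]].
Insert 5: 5 bumps 7 from row 1; 7 appends to row 2. P = [[1, 3, 5], [2, 7], [4], [6]].

So P = [[1, 3, 5], [2, 7], [4], [6]], Q = [[1, 5, 6], [2, 7], [3], [4]].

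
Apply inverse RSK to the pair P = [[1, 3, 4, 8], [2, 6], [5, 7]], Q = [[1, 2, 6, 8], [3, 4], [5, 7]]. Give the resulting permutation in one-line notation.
5 7 2 3 1 6 4 8

Reverse the RSK construction: for i from n down to 1, find the cell of Q containing i, remove the entry at that cell from P, and reverse-bump it up through P; the value ejected from row 1 is w(i).

Step i=8: Q has 8 at row 1, column 4; remove that cell from P, ejecting 8. So w(8) = 8. P is now [[1, 3, 4], [2, 6], [5, 7]].
Step i=7: Q has 7 at row 3, column 2; remove 7 from row 3 of P and reverse-bump: 7 enters row 2 and ejects 6; 6 enters row 1 and ejects 4. So w(7) = 4. P is now [[1, 3, 6], [2, 7], [5]].
Step i=6: Q has 6 at row 1, column 3; remove that cell from P, ejecting 6. So w(6) = 6. P is now [[1, 3], [2, 7], [5]].
Step i=5: Q has 5 at row 3, column 1; remove 5 from row 3 of P and reverse-bump: 5 enters row 2 and ejects 2; 2 enters row 1 and ejects 1. So w(5) = 1. P is now [[2, 3], [5, 7]].
Step i=4: Q has 4 at row 2, column 2; remove 7 from row 2 of P and reverse-bump: 7 enters row 1 and ejects 3. So w(4) = 3. P is now [[2, 7], [5]].
Step i=3: Q has 3 at row 2, column 1; remove 5 from row 2 of P and reverse-bump: 5 enters row 1 and ejects 2. So w(3) = 2. P is now [[5, 7]].
Step i=2: Q has 2 at row 1, column 2; remove that cell from P, ejecting 7. So w(2) = 7. P is now [[5]].
Step i=1: Q has 1 at row 1, column 1; remove that cell from P, ejecting 5. So w(1) = 5. P is now [].

So w = 5 7 2 3 1 6 4 8.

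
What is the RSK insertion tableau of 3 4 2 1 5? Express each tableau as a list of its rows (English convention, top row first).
P = [[1, 4, 5], [2], [3]]

Insert 3: appended to row 1. P = [[3]].
Insert 4: appended to row 1. P = [[3, 4]].
Insert 2: 2 bumps 3 from row 1; 3 starts row 2. P = [[2, 4], [3]].
Insert 1: 1 bumps 2 from row 1; 2 bumps 3 from row 2; 3 starts row 3. P = [[1, 4], [2], [3]].
Insert 5: appended to row 1. P = [[1, 4, 5], [2], [3]].

So P = [[1, 4, 5], [2], [3]].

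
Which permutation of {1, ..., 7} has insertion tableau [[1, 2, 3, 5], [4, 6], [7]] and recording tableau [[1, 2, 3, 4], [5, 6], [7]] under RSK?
Reverse RSK: for i = n, n-1, ..., 1, locate i in Q, remove the corresponding corner cell from P, and reverse-bump its entry up through P; the value ejected from row 1 is w(i).

So w = 1 2 4 7 3 6 5.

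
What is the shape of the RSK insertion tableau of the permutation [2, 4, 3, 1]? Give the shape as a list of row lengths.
RSK row insertion gives P = [[1, 3], [2], [4]], which has shape [2, 1, 1].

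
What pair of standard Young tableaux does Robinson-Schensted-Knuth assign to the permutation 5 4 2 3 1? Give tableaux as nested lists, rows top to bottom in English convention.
P = [[1, 3], [2], [4], [5]], Q = [[1, 4], [2], [3], [5]]

Insert each entry of the permutation into P by Schensted row insertion, recording in Q the position of each new cell.

Insert 5: appended to row 1. P = [[5]], Q = [[1]].
Insert 4: 4 bumps 5 from row 1; 5 starts row 2. P = [[4], [5]], Q = [[1], [2]].
Insert 2: 2 bumps 4 from row 1; 4 bumps 5 from row 2; 5 starts row 3. P = [[2], [4], [5]], Q = [[1], [2], [3]].
Insert 3: appended to row 1. P = [[2, 3], [4], [5]], Q = [[1, 4], [2], [3]].
Insert 1: 1 bumps 2 from row 1; 2 bumps 4 from row 2; 4 bumps 5 from row 3; 5 starts row 4. P = [[1, 3], [2], [4], [5]], Q = [[1, 4], [2], [3], [5]].

So P = [[1, 3], [2], [4], [5]], Q = [[1, 4], [2], [3], [5]].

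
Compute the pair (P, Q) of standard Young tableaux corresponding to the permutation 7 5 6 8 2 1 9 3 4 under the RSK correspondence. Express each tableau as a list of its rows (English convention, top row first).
Insert each entry of the permutation into P by Schensted row insertion, recording in Q the position of each new cell.

Insert 7: appended to row 1. P = [[7]].
Insert 5: 5 bumps 7 from row 1; 7 starts row 2. P = [[5], [7]].
Insert 6: appended to row 1. P = [[5, 6], [7]].
Insert 8: appended to row 1. P = [[5, 6, 8], [7]].
Insert 2: 2 bumps 5 from row 1; 5 bumps 7 from row 2; 7 starts row 3. P = [[2, 6, 8], [5], [7]].
Insert 1: 1 bumps 2 from row 1; 2 bumps 5 from row 2; 5 bumps 7 from row 3; 7 starts row 4. P = [[1, 6, 8], [2], [5], [7]].
Insert 9: appended to row 1. P = [[1, 6, 8, 9], [2], [5], [7]].
Insert 3: 3 bumps 6 from row 1; 6 appends to row 2. P = [[1, 3, 8, 9], [2, 6], [5], [7]].
Insert 4: 4 bumps 8 from row 1; 8 appends to row 2. P = [[1, 3, 4, 9], [2, 6, 8], [5], [7]].

So P = [[1, 3, 4, 9], [2, 6, 8], [5], [7]], Q = [[1, 3, 4, 7], [2, 8, 9], [5], [6]].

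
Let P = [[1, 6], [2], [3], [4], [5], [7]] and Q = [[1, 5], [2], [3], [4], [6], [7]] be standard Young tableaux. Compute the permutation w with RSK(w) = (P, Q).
Reverse the RSK construction: for i from n down to 1, find the cell of Q containing i, remove the entry at that cell from P, and reverse-bump it up through P; the value ejected from row 1 is w(i).

Step i=7: Q has 7 at row 6, column 1; remove 7 from row 6 of P and reverse-bump: 7 enters row 5 and ejects 5; 5 enters row 4 and ejects 4; 4 enters row 3 and ejects 3; 3 enters row 2 and ejects 2; 2 enters row 1 and ejects 1. So w(7) = 1. P is now [[2, 6], [3], [4], [5], [7]].
Step i=6: Q has 6 at row 5, column 1; remove 7 from row 5 of P and reverse-bump: 7 enters row 4 and ejects 5; 5 enters row 3 and ejects 4; 4 enters row 2 and ejects 3; 3 enters row 1 and ejects 2. So w(6) = 2. P is now [[3, 6], [4], [5], [7]].
Step i=5: Q has 5 at row 1, column 2; remove that cell from P, ejecting 6. So w(5) = 6. P is now [[3], [4], [5], [7]].
Step i=4: Q has 4 at row 4, column 1; remove 7 from row 4 of P and reverse-bump: 7 enters row 3 and ejects 5; 5 enters row 2 and ejects 4; 4 enters row 1 and ejects 3. So w(4) = 3. P is now [[4], [5], [7]].
Step i=3: Q has 3 at row 3, column 1; remove 7 from row 3 of P and reverse-bump: 7 enters row 2 and ejects 5; 5 enters row 1 and ejects 4. So w(3) = 4. P is now [[5], [7]].
Step i=2: Q has 2 at row 2, column 1; remove 7 from row 2 of P and reverse-bump: 7 enters row 1 and ejects 5. So w(2) = 5. P is now [[7]].
Step i=1: Q has 1 at row 1, column 1; remove that cell from P, ejecting 7. So w(1) = 7. P is now [].

So w = 7 5 4 3 6 2 1.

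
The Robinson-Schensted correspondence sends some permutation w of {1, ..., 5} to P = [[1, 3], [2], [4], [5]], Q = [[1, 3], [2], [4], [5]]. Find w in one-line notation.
Reverse the RSK construction: for i from n down to 1, find the cell of Q containing i, remove the entry at that cell from P, and reverse-bump it up through P; the value ejected from row 1 is w(i).

Step i=5: Q has 5 at row 4, column 1; remove 5 from row 4 of P and reverse-bump: 5 enters row 3 and ejects 4; 4 enters row 2 and ejects 2; 2 enters row 1 and ejects 1. So w(5) = 1. P is now [[2, 3], [4], [5]].
Step i=4: Q has 4 at row 3, column 1; remove 5 from row 3 of P and reverse-bump: 5 enters row 2 and ejects 4; 4 enters row 1 and ejects 3. So w(4) = 3. P is now [[2, 4], [5]].
Step i=3: Q has 3 at row 1, column 2; remove that cell from P, ejecting 4. So w(3) = 4. P is now [[2], [5]].
Step i=2: Q has 2 at row 2, column 1; remove 5 from row 2 of P and reverse-bump: 5 enters row 1 and ejects 2. So w(2) = 2. P is now [[5]].
Step i=1: Q has 1 at row 1, column 1; remove that cell from P, ejecting 5. So w(1) = 5. P is now [].

So w = 5 2 4 3 1.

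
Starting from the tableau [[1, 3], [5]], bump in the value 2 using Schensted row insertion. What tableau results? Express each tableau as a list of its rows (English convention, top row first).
In row 1, 2 replaces 3 (the leftmost entry greater than 2); 3 is bumped to row 2. In row 2, 3 replaces 5 (the leftmost entry greater than 3); 5 is bumped to row 3. 5 starts a new row 3. The new tableau is [[1, 2], [3], [5]].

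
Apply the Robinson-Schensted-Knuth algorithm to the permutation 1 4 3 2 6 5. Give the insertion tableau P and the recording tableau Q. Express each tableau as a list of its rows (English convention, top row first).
Insert each entry of the permutation into P by Schensted row insertion, recording in Q the position of each new cell.

Insert 1: appended to row 1. P = [[1]].
Insert 4: appended to row 1. P = [[1, 4]].
Insert 3: 3 bumps 4 from row 1; 4 starts row 2. P = [[1, 3], [4]].
Insert 2: 2 bumps 3 from row 1; 3 bumps 4 from row 2; 4 starts row 3. P = [[1, 2], [3], [4]].
Insert 6: appended to row 1. P = [[1, 2, 6], [3], [4]].
Insert 5: 5 bumps 6 from row 1; 6 appends to row 2. P = [[1, 2, 5], [3, 6], [4]].

So P = [[1, 2, 5], [3, 6], [4]], Q = [[1, 2, 5], [3, 6], [4]].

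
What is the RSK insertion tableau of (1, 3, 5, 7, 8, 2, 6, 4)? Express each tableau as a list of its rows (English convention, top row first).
Insert 1: appended to row 1. P = [[1]].
Insert 3: appended to row 1. P = [[1, 3]].
Insert 5: appended to row 1. P = [[1, 3, 5]].
Insert 7: appended to row 1. P = [[1, 3, 5, 7]].
Insert 8: appended to row 1. P = [[1, 3, 5, 7, 8]].
Insert 2: 2 bumps 3 from row 1; 3 starts row 2. P = [[1, 2, 5, 7, 8], [3]].
Insert 6: 6 bumps 7 from row 1; 7 appends to row 2. P = [[1, 2, 5, 6, 8], [3, 7]].
Insert 4: 4 bumps 5 from row 1; 5 bumps 7 from row 2; 7 starts row 3. P = [[1, 2, 4, 6, 8], [3, 5], [7]].

So P = [[1, 2, 4, 6, 8], [3, 5], [7]].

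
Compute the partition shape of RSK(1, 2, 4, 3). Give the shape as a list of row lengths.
[3, 1]

Row-insert each entry into an empty tableau.

After inserting 1: P = [[1]].
After inserting 2: P = [[1, 2]].
After inserting 4: P = [[1, 2, 4]].
After inserting 3: P = [[1, 2, 3], [4]].

The final insertion tableau P = [[1, 2, 3], [4]] has shape [3, 1].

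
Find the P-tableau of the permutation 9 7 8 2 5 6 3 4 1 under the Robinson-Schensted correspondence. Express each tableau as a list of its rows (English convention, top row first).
P = [[1, 3, 4], [2, 6], [5, 8], [7], [9]]

Insert 9: appended to row 1. P = [[9]].
Insert 7: 7 bumps 9 from row 1; 9 starts row 2. P = [[7], [9]].
Insert 8: appended to row 1. P = [[7, 8], [9]].
Insert 2: 2 bumps 7 from row 1; 7 bumps 9 from row 2; 9 starts row 3. P = [[2, 8], [7], [9]].
Insert 5: 5 bumps 8 from row 1; 8 appends to row 2. P = [[2, 5], [7, 8], [9]].
Insert 6: appended to row 1. P = [[2, 5, 6], [7, 8], [9]].
Insert 3: 3 bumps 5 from row 1; 5 bumps 7 from row 2; 7 bumps 9 from row 3; 9 starts row 4. P = [[2, 3, 6], [5, 8], [7], [9]].
Insert 4: 4 bumps 6 from row 1; 6 bumps 8 from row 2; 8 appends to row 3. P = [[2, 3, 4], [5, 6], [7, 8], [9]].
Insert 1: 1 bumps 2 from row 1; 2 bumps 5 from row 2; 5 bumps 7 from row 3; 7 bumps 9 from row 4; 9 starts row 5. P = [[1, 3, 4], [2, 6], [5, 8], [7], [9]].

So P = [[1, 3, 4], [2, 6], [5, 8], [7], [9]].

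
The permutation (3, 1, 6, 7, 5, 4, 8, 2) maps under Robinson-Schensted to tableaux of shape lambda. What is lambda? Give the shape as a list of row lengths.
Row-insert each entry into an empty tableau.

After inserting 3: P = [[3]].
After inserting 1: P = [[1], [3]].
After inserting 6: P = [[1, 6], [3]].
After inserting 7: P = [[1, 6, 7], [3]].
After inserting 5: P = [[1, 5, 7], [3, 6]].
After inserting 4: P = [[1, 4, 7], [3, 5], [6]].
After inserting 8: P = [[1, 4, 7, 8], [3, 5], [6]].
After inserting 2: P = [[1, 2, 7, 8], [3, 4], [5], [6]].

The final insertion tableau P = [[1, 2, 7, 8], [3, 4], [5], [6]] has shape [4, 2, 1, 1].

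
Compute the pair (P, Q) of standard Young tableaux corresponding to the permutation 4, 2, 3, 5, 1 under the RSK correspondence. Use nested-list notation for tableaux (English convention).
P = [[1, 3, 5], [2], [4]], Q = [[1, 3, 4], [2], [5]]

Insert each entry of the permutation into P by Schensted row insertion, recording in Q the position of each new cell.

Insert 4: appended to row 1. P = [[4]].
Insert 2: 2 bumps 4 from row 1; 4 starts row 2. P = [[2], [4]].
Insert 3: appended to row 1. P = [[2, 3], [4]].
Insert 5: appended to row 1. P = [[2, 3, 5], [4]].
Insert 1: 1 bumps 2 from row 1; 2 bumps 4 from row 2; 4 starts row 3. P = [[1, 3, 5], [2], [4]].

So P = [[1, 3, 5], [2], [4]], Q = [[1, 3, 4], [2], [5]].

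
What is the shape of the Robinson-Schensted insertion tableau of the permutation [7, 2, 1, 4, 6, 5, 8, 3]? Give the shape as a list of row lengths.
[4, 2, 1, 1]

RSK row insertion gives P = [[1, 3, 5, 8], [2, 4], [6], [7]], which has shape [4, 2, 1, 1].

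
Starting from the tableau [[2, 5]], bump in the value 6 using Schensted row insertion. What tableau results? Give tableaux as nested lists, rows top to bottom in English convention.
[[2, 5, 6]]

6 is larger than every entry of row 1, so it is appended to row 1. The new tableau is [[2, 5, 6]].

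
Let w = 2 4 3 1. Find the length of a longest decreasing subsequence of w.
3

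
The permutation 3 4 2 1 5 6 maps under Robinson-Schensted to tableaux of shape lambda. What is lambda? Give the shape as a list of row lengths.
RSK row insertion gives P = [[1, 4, 5, 6], [2], [3]], which has shape [4, 1, 1].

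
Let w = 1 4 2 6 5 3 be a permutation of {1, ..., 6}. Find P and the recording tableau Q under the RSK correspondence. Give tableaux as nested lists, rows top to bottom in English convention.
Insert each entry of the permutation into P by Schensted row insertion, recording in Q the position of each new cell.

Insert 1: appended to row 1. P = [[1]].
Insert 4: appended to row 1. P = [[1, 4]].
Insert 2: 2 bumps 4 from row 1; 4 starts row 2. P = [[1, 2], [4]].
Insert 6: appended to row 1. P = [[1, 2, 6], [4]].
Insert 5: 5 bumps 6 from row 1; 6 appends to row 2. P = [[1, 2, 5], [4, 6]].
Insert 3: 3 bumps 5 from row 1; 5 bumps 6 from row 2; 6 starts row 3. P = [[1, 2, 3], [4, 5], [6]].

So P = [[1, 2, 3], [4, 5], [6]], Q = [[1, 2, 4], [3, 5], [6]].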